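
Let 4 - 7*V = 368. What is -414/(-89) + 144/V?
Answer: 2178/1157 ≈ 1.8825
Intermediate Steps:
V = -52 (V = 4/7 - ⅐*368 = 4/7 - 368/7 = -52)
-414/(-89) + 144/V = -414/(-89) + 144/(-52) = -414*(-1/89) + 144*(-1/52) = 414/89 - 36/13 = 2178/1157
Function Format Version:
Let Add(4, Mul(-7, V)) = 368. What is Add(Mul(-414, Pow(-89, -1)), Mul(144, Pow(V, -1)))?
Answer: Rational(2178, 1157) ≈ 1.8825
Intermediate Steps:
V = -52 (V = Add(Rational(4, 7), Mul(Rational(-1, 7), 368)) = Add(Rational(4, 7), Rational(-368, 7)) = -52)
Add(Mul(-414, Pow(-89, -1)), Mul(144, Pow(V, -1))) = Add(Mul(-414, Pow(-89, -1)), Mul(144, Pow(-52, -1))) = Add(Mul(-414, Rational(-1, 89)), Mul(144, Rational(-1, 52))) = Add(Rational(414, 89), Rational(-36, 13)) = Rational(2178, 1157)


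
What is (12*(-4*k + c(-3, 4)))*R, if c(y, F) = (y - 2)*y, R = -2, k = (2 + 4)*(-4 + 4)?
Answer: -360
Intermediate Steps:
k = 0 (k = 6*0 = 0)
c(y, F) = y*(-2 + y) (c(y, F) = (-2 + y)*y = y*(-2 + y))
(12*(-4*k + c(-3, 4)))*R = (12*(-4*0 - 3*(-2 - 3)))*(-2) = (12*(0 - 3*(-5)))*(-2) = (12*(0 + 15))*(-2) = (12*15)*(-2) = 180*(-2) = -360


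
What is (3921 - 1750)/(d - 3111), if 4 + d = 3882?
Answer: 167/59 ≈ 2.8305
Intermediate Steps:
d = 3878 (d = -4 + 3882 = 3878)
(3921 - 1750)/(d - 3111) = (3921 - 1750)/(3878 - 3111) = 2171/767 = 2171*(1/767) = 167/59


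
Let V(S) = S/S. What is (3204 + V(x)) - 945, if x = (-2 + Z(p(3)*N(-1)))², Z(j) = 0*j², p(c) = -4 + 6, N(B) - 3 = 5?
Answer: 2260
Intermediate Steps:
N(B) = 8 (N(B) = 3 + 5 = 8)
p(c) = 2
Z(j) = 0
x = 4 (x = (-2 + 0)² = (-2)² = 4)
V(S) = 1
(3204 + V(x)) - 945 = (3204 + 1) - 945 = 3205 - 945 = 2260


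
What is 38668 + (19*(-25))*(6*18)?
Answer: -12632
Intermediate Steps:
38668 + (19*(-25))*(6*18) = 38668 - 475*108 = 38668 - 51300 = -12632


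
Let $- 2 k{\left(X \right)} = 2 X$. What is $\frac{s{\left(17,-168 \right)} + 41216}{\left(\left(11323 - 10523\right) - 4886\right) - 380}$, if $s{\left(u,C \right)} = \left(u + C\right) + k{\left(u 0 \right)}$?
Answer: $- \frac{41065}{4466} \approx -9.195$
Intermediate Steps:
$k{\left(X \right)} = - X$ ($k{\left(X \right)} = - \frac{2 X}{2} = - X$)
$s{\left(u,C \right)} = C + u$ ($s{\left(u,C \right)} = \left(u + C\right) - u 0 = \left(C + u\right) - 0 = \left(C + u\right) + 0 = C + u$)
$\frac{s{\left(17,-168 \right)} + 41216}{\left(\left(11323 - 10523\right) - 4886\right) - 380} = \frac{\left(-168 + 17\right) + 41216}{\left(\left(11323 - 10523\right) - 4886\right) - 380} = \frac{-151 + 41216}{\left(800 - 4886\right) - 380} = \frac{41065}{-4086 - 380} = \frac{41065}{-4466} = 41065 \left(- \frac{1}{4466}\right) = - \frac{41065}{4466}$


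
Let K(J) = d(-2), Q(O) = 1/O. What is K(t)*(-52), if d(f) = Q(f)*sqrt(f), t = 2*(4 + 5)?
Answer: 26*I*sqrt(2) ≈ 36.77*I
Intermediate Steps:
t = 18 (t = 2*9 = 18)
d(f) = 1/sqrt(f) (d(f) = sqrt(f)/f = 1/sqrt(f))
K(J) = -I*sqrt(2)/2 (K(J) = 1/sqrt(-2) = -I*sqrt(2)/2)
K(t)*(-52) = -I*sqrt(2)/2*(-52) = 26*I*sqrt(2)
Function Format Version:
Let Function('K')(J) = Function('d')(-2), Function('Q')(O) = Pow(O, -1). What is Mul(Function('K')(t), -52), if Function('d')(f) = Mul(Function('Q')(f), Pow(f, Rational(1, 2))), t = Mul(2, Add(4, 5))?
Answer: Mul(26, I, Pow(2, Rational(1, 2))) ≈ Mul(36.770, I)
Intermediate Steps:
t = 18 (t = Mul(2, 9) = 18)
Function('d')(f) = Pow(f, Rational(-1, 2)) (Function('d')(f) = Mul(Pow(f, -1), Pow(f, Rational(1, 2))) = Pow(f, Rational(-1, 2)))
Function('K')(J) = Mul(Rational(-1, 2), I, Pow(2, Rational(1, 2))) (Function('K')(J) = Pow(-2, Rational(-1, 2)) = Mul(Rational(-1, 2), I, Pow(2, Rational(1, 2))))
Mul(Function('K')(t), -52) = Mul(Mul(Rational(-1, 2), I, Pow(2, Rational(1, 2))), -52) = Mul(26, I, Pow(2, Rational(1, 2)))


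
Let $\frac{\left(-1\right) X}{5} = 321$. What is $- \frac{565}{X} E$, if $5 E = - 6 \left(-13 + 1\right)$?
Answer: $\frac{2712}{535} \approx 5.0692$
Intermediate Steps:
$X = -1605$ ($X = \left(-5\right) 321 = -1605$)
$E = \frac{72}{5}$ ($E = \frac{\left(-6\right) \left(-13 + 1\right)}{5} = \frac{\left(-6\right) \left(-12\right)}{5} = \frac{1}{5} \cdot 72 = \frac{72}{5} \approx 14.4$)
$- \frac{565}{X} E = - \frac{565}{-1605} \cdot \frac{72}{5} = \left(-565\right) \left(- \frac{1}{1605}\right) \frac{72}{5} = \frac{113}{321} \cdot \frac{72}{5} = \frac{2712}{535}$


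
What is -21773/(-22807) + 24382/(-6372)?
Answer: -208671359/72663102 ≈ -2.8718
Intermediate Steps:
-21773/(-22807) + 24382/(-6372) = -21773*(-1/22807) + 24382*(-1/6372) = 21773/22807 - 12191/3186 = -208671359/72663102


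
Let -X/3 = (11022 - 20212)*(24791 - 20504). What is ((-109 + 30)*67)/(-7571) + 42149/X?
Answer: 9341977447/13355762670 ≈ 0.69947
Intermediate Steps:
X = 118192590 (X = -3*(11022 - 20212)*(24791 - 20504) = -(-27570)*4287 = -3*(-39397530) = 118192590)
((-109 + 30)*67)/(-7571) + 42149/X = ((-109 + 30)*67)/(-7571) + 42149/118192590 = -79*67*(-1/7571) + 42149*(1/118192590) = -5293*(-1/7571) + 42149/118192590 = 79/113 + 42149/118192590 = 9341977447/13355762670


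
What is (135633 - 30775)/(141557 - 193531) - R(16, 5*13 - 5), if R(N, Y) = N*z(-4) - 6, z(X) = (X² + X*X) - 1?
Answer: -983543/1999 ≈ -492.02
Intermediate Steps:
z(X) = -1 + 2*X² (z(X) = (X² + X²) - 1 = 2*X² - 1 = -1 + 2*X²)
R(N, Y) = -6 + 31*N (R(N, Y) = N*(-1 + 2*(-4)²) - 6 = N*(-1 + 2*16) - 6 = N*(-1 + 32) - 6 = N*31 - 6 = 31*N - 6 = -6 + 31*N)
(135633 - 30775)/(141557 - 193531) - R(16, 5*13 - 5) = (135633 - 30775)/(141557 - 193531) - (-6 + 31*16) = 104858/(-51974) - (-6 + 496) = 104858*(-1/51974) - 1*490 = -4033/1999 - 490 = -983543/1999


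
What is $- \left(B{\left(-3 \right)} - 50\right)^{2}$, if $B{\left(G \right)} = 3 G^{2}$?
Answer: $-529$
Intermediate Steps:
$- \left(B{\left(-3 \right)} - 50\right)^{2} = - \left(3 \left(-3\right)^{2} - 50\right)^{2} = - \left(3 \cdot 9 - 50\right)^{2} = - \left(27 - 50\right)^{2} = - \left(-23\right)^{2} = \left(-1\right) 529 = -529$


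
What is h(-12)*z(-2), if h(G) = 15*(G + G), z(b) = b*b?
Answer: -1440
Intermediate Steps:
z(b) = b²
h(G) = 30*G (h(G) = 15*(2*G) = 30*G)
h(-12)*z(-2) = (30*(-12))*(-2)² = -360*4 = -1440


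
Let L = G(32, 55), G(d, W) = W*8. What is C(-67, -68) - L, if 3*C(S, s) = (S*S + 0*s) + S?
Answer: 1034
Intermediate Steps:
C(S, s) = S/3 + S²/3 (C(S, s) = ((S*S + 0*s) + S)/3 = ((S² + 0) + S)/3 = (S² + S)/3 = (S + S²)/3 = S/3 + S²/3)
G(d, W) = 8*W
L = 440 (L = 8*55 = 440)
C(-67, -68) - L = (⅓)*(-67)*(1 - 67) - 1*440 = (⅓)*(-67)*(-66) - 440 = 1474 - 440 = 1034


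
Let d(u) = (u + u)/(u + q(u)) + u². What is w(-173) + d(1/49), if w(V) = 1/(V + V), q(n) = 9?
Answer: 376591/183594866 ≈ 0.0020512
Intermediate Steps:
w(V) = 1/(2*V)
d(u) = u² + 2*u/(9 + u) (d(u) = (u + u)/(u + 9) + u² = (2*u)/(9 + u) + u² = 2*u/(9 + u) + u² = u² + 2*u/(9 + u))
w(-173) + d(1/49) = (½)/(-173) + (2 + (1/49)² + 9/49)/(49*(9 + 1/49)) = (½)*(-1/173) + (2 + (1/49)² + 9*(1/49))/(49*(9 + 1/49)) = -1/346 + (2 + 1/2401 + 9/49)/(49*(442/49)) = -1/346 + (1/49)*(49/442)*(5244/2401) = -1/346 + 2622/530621 = 376591/183594866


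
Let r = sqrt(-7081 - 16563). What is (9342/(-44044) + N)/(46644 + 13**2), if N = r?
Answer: -4671/1030915886 + 2*I*sqrt(5911)/46813 ≈ -4.5309e-6 + 0.0032847*I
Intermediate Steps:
r = 2*I*sqrt(5911) (r = sqrt(-23644) = 2*I*sqrt(5911) ≈ 153.77*I)
N = 2*I*sqrt(5911) ≈ 153.77*I
(9342/(-44044) + N)/(46644 + 13**2) = (9342/(-44044) + 2*I*sqrt(5911))/(46644 + 13**2) = (9342*(-1/44044) + 2*I*sqrt(5911))/(46644 + 169) = (-4671/22022 + 2*I*sqrt(5911))/46813 = (-4671/22022 + 2*I*sqrt(5911))*(1/46813) = -4671/1030915886 + 2*I*sqrt(5911)/46813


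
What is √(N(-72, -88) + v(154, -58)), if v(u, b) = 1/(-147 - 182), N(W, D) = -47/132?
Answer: I*√169314915/21714 ≈ 0.59925*I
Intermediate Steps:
N(W, D) = -47/132 (N(W, D) = -47*1/132 = -47/132)
v(u, b) = -1/329 (v(u, b) = 1/(-329) = -1/329)
√(N(-72, -88) + v(154, -58)) = √(-47/132 - 1/329) = √(-15595/43428) = I*√169314915/21714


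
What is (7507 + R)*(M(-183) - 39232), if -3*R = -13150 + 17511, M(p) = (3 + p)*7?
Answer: -735334720/3 ≈ -2.4511e+8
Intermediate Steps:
M(p) = 21 + 7*p
R = -4361/3 (R = -(-13150 + 17511)/3 = -⅓*4361 = -4361/3 ≈ -1453.7)
(7507 + R)*(M(-183) - 39232) = (7507 - 4361/3)*((21 + 7*(-183)) - 39232) = 18160*((21 - 1281) - 39232)/3 = 18160*(-1260 - 39232)/3 = (18160/3)*(-40492) = -735334720/3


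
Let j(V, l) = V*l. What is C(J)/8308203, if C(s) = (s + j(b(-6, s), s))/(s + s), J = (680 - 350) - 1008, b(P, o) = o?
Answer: -677/16616406 ≈ -4.0743e-5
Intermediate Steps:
J = -678 (J = 330 - 1008 = -678)
C(s) = (s + s**2)/(2*s) (C(s) = (s + s*s)/(s + s) = (s + s**2)/((2*s)) = (s + s**2)*(1/(2*s)) = (s + s**2)/(2*s))
C(J)/8308203 = (1/2 + (1/2)*(-678))/8308203 = (1/2 - 339)*(1/8308203) = -677/2*1/8308203 = -677/16616406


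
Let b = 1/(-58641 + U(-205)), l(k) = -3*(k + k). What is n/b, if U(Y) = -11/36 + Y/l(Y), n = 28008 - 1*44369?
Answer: 34539592573/36 ≈ 9.5943e+8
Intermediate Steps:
l(k) = -6*k
n = -16361 (n = 28008 - 44369 = -16361)
U(Y) = -17/36 (U(Y) = -11/36 + Y/((-6*Y)) = -11*1/36 + Y*(-1/(6*Y)) = -11/36 - 1/6 = -17/36)
b = -36/2111093 (b = 1/(-58641 - 17/36) = 1/(-2111093/36) = -36/2111093 ≈ -1.7053e-5)
n/b = -16361/(-36/2111093) = -16361*(-2111093/36) = 34539592573/36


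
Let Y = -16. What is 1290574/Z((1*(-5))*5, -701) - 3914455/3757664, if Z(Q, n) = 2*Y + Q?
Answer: -4849766583071/214186848 ≈ -22643.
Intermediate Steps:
Z(Q, n) = -32 + Q (Z(Q, n) = 2*(-16) + Q = -32 + Q)
1290574/Z((1*(-5))*5, -701) - 3914455/3757664 = 1290574/(-32 + (1*(-5))*5) - 3914455/3757664 = 1290574/(-32 - 5*5) - 3914455*1/3757664 = 1290574/(-32 - 25) - 3914455/3757664 = 1290574/(-57) - 3914455/3757664 = 1290574*(-1/57) - 3914455/3757664 = -1290574/57 - 3914455/3757664 = -4849766583071/214186848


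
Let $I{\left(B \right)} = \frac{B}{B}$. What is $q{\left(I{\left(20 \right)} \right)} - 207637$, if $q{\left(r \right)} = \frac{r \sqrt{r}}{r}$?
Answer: $-207636$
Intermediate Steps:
$I{\left(B \right)} = 1$
$q{\left(r \right)} = \sqrt{r}$ ($q{\left(r \right)} = \frac{r^{\frac{3}{2}}}{r} = \sqrt{r}$)
$q{\left(I{\left(20 \right)} \right)} - 207637 = \sqrt{1} - 207637 = 1 - 207637 = -207636$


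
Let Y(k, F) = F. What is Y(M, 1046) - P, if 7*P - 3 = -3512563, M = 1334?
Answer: 3519882/7 ≈ 5.0284e+5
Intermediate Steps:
P = -3512560/7 (P = 3/7 + (⅐)*(-3512563) = 3/7 - 3512563/7 = -3512560/7 ≈ -5.0179e+5)
Y(M, 1046) - P = 1046 - 1*(-3512560/7) = 1046 + 3512560/7 = 3519882/7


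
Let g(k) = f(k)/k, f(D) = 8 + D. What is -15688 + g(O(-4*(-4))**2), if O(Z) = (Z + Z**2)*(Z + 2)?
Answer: -47003773823/2996352 ≈ -15687.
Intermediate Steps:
O(Z) = (2 + Z)*(Z + Z**2) (O(Z) = (Z + Z**2)*(2 + Z) = (2 + Z)*(Z + Z**2))
g(k) = (8 + k)/k
-15688 + g(O(-4*(-4))**2) = -15688 + (8 + ((-4*(-4))*(2 + (-4*(-4))**2 + 3*(-4*(-4))))**2)/(((-4*(-4))*(2 + (-4*(-4))**2 + 3*(-4*(-4))))**2) = -15688 + (8 + (16*(2 + 16**2 + 3*16))**2)/((16*(2 + 16**2 + 3*16))**2) = -15688 + (8 + (16*(2 + 256 + 48))**2)/((16*(2 + 256 + 48))**2) = -15688 + (8 + (16*306)**2)/((16*306)**2) = -15688 + (8 + 4896**2)/(4896**2) = -15688 + (8 + 23970816)/23970816 = -15688 + (1/23970816)*23970824 = -15688 + 2996353/2996352 = -47003773823/2996352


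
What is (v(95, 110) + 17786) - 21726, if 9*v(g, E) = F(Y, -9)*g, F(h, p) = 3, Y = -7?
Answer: -11725/3 ≈ -3908.3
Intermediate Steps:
v(g, E) = g/3 (v(g, E) = (3*g)/9 = g/3)
(v(95, 110) + 17786) - 21726 = ((⅓)*95 + 17786) - 21726 = (95/3 + 17786) - 21726 = 53453/3 - 21726 = -11725/3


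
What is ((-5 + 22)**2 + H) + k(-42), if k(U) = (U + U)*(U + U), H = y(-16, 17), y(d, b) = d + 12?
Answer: 7341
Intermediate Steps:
y(d, b) = 12 + d
H = -4 (H = 12 - 16 = -4)
k(U) = 4*U**2 (k(U) = (2*U)*(2*U) = 4*U**2)
((-5 + 22)**2 + H) + k(-42) = ((-5 + 22)**2 - 4) + 4*(-42)**2 = (17**2 - 4) + 4*1764 = (289 - 4) + 7056 = 285 + 7056 = 7341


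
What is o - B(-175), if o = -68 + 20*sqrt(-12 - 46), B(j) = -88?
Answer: 20 + 20*I*sqrt(58) ≈ 20.0 + 152.32*I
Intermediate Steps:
o = -68 + 20*I*sqrt(58) (o = -68 + 20*sqrt(-58) = -68 + 20*(I*sqrt(58)) = -68 + 20*I*sqrt(58) ≈ -68.0 + 152.32*I)
o - B(-175) = (-68 + 20*I*sqrt(58)) - 1*(-88) = (-68 + 20*I*sqrt(58)) + 88 = 20 + 20*I*sqrt(58)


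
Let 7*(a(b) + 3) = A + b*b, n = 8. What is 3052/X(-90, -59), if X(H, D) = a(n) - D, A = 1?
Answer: 21364/457 ≈ 46.748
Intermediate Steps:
a(b) = -20/7 + b²/7 (a(b) = -3 + (1 + b*b)/7 = -3 + (1 + b²)/7 = -3 + (⅐ + b²/7) = -20/7 + b²/7)
X(H, D) = 44/7 - D (X(H, D) = (-20/7 + (⅐)*8²) - D = (-20/7 + (⅐)*64) - D = (-20/7 + 64/7) - D = 44/7 - D)
3052/X(-90, -59) = 3052/(44/7 - 1*(-59)) = 3052/(44/7 + 59) = 3052/(457/7) = 3052*(7/457) = 21364/457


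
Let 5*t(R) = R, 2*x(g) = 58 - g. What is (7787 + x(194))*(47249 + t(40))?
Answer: 364776783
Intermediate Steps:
x(g) = 29 - g/2 (x(g) = (58 - g)/2 = 29 - g/2)
t(R) = R/5
(7787 + x(194))*(47249 + t(40)) = (7787 + (29 - 1/2*194))*(47249 + (1/5)*40) = (7787 + (29 - 97))*(47249 + 8) = (7787 - 68)*47257 = 7719*47257 = 364776783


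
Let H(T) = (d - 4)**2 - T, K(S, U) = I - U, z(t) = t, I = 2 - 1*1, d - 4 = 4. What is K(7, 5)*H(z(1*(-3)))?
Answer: -76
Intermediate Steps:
d = 8 (d = 4 + 4 = 8)
I = 1 (I = 2 - 1 = 1)
K(S, U) = 1 - U
H(T) = 16 - T (H(T) = (8 - 4)**2 - T = 4**2 - T = 16 - T)
K(7, 5)*H(z(1*(-3))) = (1 - 1*5)*(16 - (-3)) = (1 - 5)*(16 - 1*(-3)) = -4*(16 + 3) = -4*19 = -76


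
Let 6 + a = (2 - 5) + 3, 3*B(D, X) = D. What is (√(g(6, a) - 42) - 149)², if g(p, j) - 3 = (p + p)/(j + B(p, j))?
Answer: (149 - I*√42)² ≈ 22159.0 - 1931.3*I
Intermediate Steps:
B(D, X) = D/3
a = -6 (a = -6 + ((2 - 5) + 3) = -6 + (-3 + 3) = -6 + 0 = -6)
g(p, j) = 3 + 2*p/(j + p/3) (g(p, j) = 3 + (p + p)/(j + p/3) = 3 + (2*p)/(j + p/3) = 3 + 2*p/(j + p/3))
(√(g(6, a) - 42) - 149)² = (√(9*(-6 + 6)/(6 + 3*(-6)) - 42) - 149)² = (√(9*0/(6 - 18) - 42) - 149)² = (√(9*0/(-12) - 42) - 149)² = (√(9*(-1/12)*0 - 42) - 149)² = (√(0 - 42) - 149)² = (√(-42) - 149)² = (I*√42 - 149)² = (-149 + I*√42)²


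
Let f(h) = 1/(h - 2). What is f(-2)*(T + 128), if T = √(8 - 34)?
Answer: -32 - I*√26/4 ≈ -32.0 - 1.2748*I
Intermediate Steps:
f(h) = 1/(-2 + h)
T = I*√26 (T = √(-26) = I*√26 ≈ 5.099*I)
f(-2)*(T + 128) = (I*√26 + 128)/(-2 - 2) = (128 + I*√26)/(-4) = -(128 + I*√26)/4 = -32 - I*√26/4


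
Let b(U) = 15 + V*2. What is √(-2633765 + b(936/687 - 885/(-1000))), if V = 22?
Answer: 3*I*√292634 ≈ 1622.9*I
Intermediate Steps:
b(U) = 59 (b(U) = 15 + 22*2 = 15 + 44 = 59)
√(-2633765 + b(936/687 - 885/(-1000))) = √(-2633765 + 59) = √(-2633706) = 3*I*√292634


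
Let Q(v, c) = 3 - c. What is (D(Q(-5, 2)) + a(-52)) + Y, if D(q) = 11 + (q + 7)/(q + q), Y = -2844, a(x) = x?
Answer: -2881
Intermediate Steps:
D(q) = 11 + (7 + q)/(2*q) (D(q) = 11 + (7 + q)/((2*q)) = 11 + (7 + q)*(1/(2*q)) = 11 + (7 + q)/(2*q))
(D(Q(-5, 2)) + a(-52)) + Y = ((7 + 23*(3 - 1*2))/(2*(3 - 1*2)) - 52) - 2844 = ((7 + 23*(3 - 2))/(2*(3 - 2)) - 52) - 2844 = ((½)*(7 + 23*1)/1 - 52) - 2844 = ((½)*1*(7 + 23) - 52) - 2844 = ((½)*1*30 - 52) - 2844 = (15 - 52) - 2844 = -37 - 2844 = -2881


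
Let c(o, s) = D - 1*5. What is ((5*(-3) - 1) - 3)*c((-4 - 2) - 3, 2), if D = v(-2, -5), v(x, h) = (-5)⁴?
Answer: -11780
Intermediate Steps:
v(x, h) = 625
D = 625
c(o, s) = 620 (c(o, s) = 625 - 1*5 = 625 - 5 = 620)
((5*(-3) - 1) - 3)*c((-4 - 2) - 3, 2) = ((5*(-3) - 1) - 3)*620 = ((-15 - 1) - 3)*620 = (-16 - 3)*620 = -19*620 = -11780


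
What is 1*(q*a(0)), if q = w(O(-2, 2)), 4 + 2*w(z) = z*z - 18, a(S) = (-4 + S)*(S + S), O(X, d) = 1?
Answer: 0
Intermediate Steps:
a(S) = 2*S*(-4 + S) (a(S) = (-4 + S)*(2*S) = 2*S*(-4 + S))
w(z) = -11 + z**2/2 (w(z) = -2 + (z*z - 18)/2 = -2 + (z**2 - 18)/2 = -2 + (-18 + z**2)/2 = -2 + (-9 + z**2/2) = -11 + z**2/2)
q = -21/2 (q = -11 + (1/2)*1**2 = -11 + (1/2)*1 = -11 + 1/2 = -21/2 ≈ -10.500)
1*(q*a(0)) = 1*(-21*0*(-4 + 0)) = 1*(-21*0*(-4)) = 1*(-21/2*0) = 1*0 = 0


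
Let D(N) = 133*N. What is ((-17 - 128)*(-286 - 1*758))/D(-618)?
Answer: -25230/13699 ≈ -1.8417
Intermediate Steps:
((-17 - 128)*(-286 - 1*758))/D(-618) = ((-17 - 128)*(-286 - 1*758))/((133*(-618))) = -145*(-286 - 758)/(-82194) = -145*(-1044)*(-1/82194) = 151380*(-1/82194) = -25230/13699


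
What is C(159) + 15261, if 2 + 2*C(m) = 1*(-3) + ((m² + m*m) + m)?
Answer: 40619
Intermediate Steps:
C(m) = -5/2 + m² + m/2 (C(m) = -1 + (1*(-3) + ((m² + m*m) + m))/2 = -1 + (-3 + ((m² + m²) + m))/2 = -1 + (-3 + (2*m² + m))/2 = -1 + (-3 + (m + 2*m²))/2 = -1 + (-3 + m + 2*m²)/2 = -1 + (-3/2 + m² + m/2) = -5/2 + m² + m/2)
C(159) + 15261 = (-5/2 + 159² + (½)*159) + 15261 = (-5/2 + 25281 + 159/2) + 15261 = 25358 + 15261 = 40619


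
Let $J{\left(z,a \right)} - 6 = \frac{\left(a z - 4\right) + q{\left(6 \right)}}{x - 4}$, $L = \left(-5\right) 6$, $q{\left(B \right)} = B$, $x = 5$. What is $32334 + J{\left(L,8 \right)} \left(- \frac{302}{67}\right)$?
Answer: $\frac{2236442}{67} \approx 33380.0$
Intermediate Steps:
$L = -30$
$J{\left(z,a \right)} = 8 + a z$ ($J{\left(z,a \right)} = 6 + \frac{\left(a z - 4\right) + 6}{5 - 4} = 6 + \frac{\left(-4 + a z\right) + 6}{1} = 6 + \left(2 + a z\right) 1 = 6 + \left(2 + a z\right) = 8 + a z$)
$32334 + J{\left(L,8 \right)} \left(- \frac{302}{67}\right) = 32334 + \left(8 + 8 \left(-30\right)\right) \left(- \frac{302}{67}\right) = 32334 + \left(8 - 240\right) \left(\left(-302\right) \frac{1}{67}\right) = 32334 - - \frac{70064}{67} = 32334 + \frac{70064}{67} = \frac{2236442}{67}$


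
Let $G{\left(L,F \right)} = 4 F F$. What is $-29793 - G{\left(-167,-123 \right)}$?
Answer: $-90309$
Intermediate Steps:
$G{\left(L,F \right)} = 4 F^{2}$
$-29793 - G{\left(-167,-123 \right)} = -29793 - 4 \left(-123\right)^{2} = -29793 - 4 \cdot 15129 = -29793 - 60516 = -90309$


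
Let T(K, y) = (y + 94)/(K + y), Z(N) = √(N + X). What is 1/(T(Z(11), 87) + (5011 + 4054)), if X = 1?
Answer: 17129988/155319036049 + 181*√3/310638072098 ≈ 0.00011029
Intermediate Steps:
Z(N) = √(1 + N) (Z(N) = √(N + 1) = √(1 + N))
T(K, y) = (94 + y)/(K + y)
1/(T(Z(11), 87) + (5011 + 4054)) = 1/((94 + 87)/(√(1 + 11) + 87) + (5011 + 4054)) = 1/(181/(√12 + 87) + 9065) = 1/(181/(2*√3 + 87) + 9065) = 1/(181/(87 + 2*√3) + 9065) = 1/(9065 + 181/(87 + 2*√3))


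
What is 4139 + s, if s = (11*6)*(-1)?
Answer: 4073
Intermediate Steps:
s = -66 (s = 66*(-1) = -66)
4139 + s = 4139 - 66 = 4073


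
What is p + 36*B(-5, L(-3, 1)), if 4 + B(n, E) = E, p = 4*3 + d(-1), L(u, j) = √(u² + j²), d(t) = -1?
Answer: -133 + 36*√10 ≈ -19.158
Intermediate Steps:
L(u, j) = √(j² + u²)
p = 11 (p = 4*3 - 1 = 12 - 1 = 11)
B(n, E) = -4 + E
p + 36*B(-5, L(-3, 1)) = 11 + 36*(-4 + √(1² + (-3)²)) = 11 + 36*(-4 + √(1 + 9)) = 11 + 36*(-4 + √10) = 11 + (-144 + 36*√10) = -133 + 36*√10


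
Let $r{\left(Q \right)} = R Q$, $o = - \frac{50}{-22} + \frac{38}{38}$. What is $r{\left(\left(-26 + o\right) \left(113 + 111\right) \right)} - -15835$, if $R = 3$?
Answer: $\frac{6185}{11} \approx 562.27$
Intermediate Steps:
$o = \frac{36}{11}$ ($o = \left(-50\right) \left(- \frac{1}{22}\right) + 38 \cdot \frac{1}{38} = \frac{25}{11} + 1 = \frac{36}{11} \approx 3.2727$)
$r{\left(Q \right)} = 3 Q$
$r{\left(\left(-26 + o\right) \left(113 + 111\right) \right)} - -15835 = 3 \left(-26 + \frac{36}{11}\right) \left(113 + 111\right) - -15835 = 3 \left(\left(- \frac{250}{11}\right) 224\right) + 15835 = 3 \left(- \frac{56000}{11}\right) + 15835 = - \frac{168000}{11} + 15835 = \frac{6185}{11}$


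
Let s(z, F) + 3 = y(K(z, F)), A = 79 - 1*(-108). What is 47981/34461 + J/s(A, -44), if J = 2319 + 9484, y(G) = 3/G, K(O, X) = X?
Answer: -1987802513/516915 ≈ -3845.5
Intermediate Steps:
A = 187 (A = 79 + 108 = 187)
s(z, F) = -3 + 3/F
J = 11803
47981/34461 + J/s(A, -44) = 47981/34461 + 11803/(-3 + 3/(-44)) = 47981*(1/34461) + 11803/(-3 + 3*(-1/44)) = 47981/34461 + 11803/(-3 - 3/44) = 47981/34461 + 11803/(-135/44) = 47981/34461 + 11803*(-44/135) = 47981/34461 - 519332/135 = -1987802513/516915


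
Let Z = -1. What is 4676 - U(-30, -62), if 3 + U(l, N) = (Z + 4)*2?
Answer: 4673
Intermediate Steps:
U(l, N) = 3 (U(l, N) = -3 + (-1 + 4)*2 = -3 + 3*2 = -3 + 6 = 3)
4676 - U(-30, -62) = 4676 - 1*3 = 4676 - 3 = 4673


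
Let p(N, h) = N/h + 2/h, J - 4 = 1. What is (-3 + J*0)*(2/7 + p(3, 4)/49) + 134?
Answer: 26081/196 ≈ 133.07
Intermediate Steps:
J = 5 (J = 4 + 1 = 5)
p(N, h) = 2/h + N/h
(-3 + J*0)*(2/7 + p(3, 4)/49) + 134 = (-3 + 5*0)*(2/7 + ((2 + 3)/4)/49) + 134 = (-3 + 0)*(2*(⅐) + ((¼)*5)*(1/49)) + 134 = -3*(2/7 + (5/4)*(1/49)) + 134 = -3*(2/7 + 5/196) + 134 = -3*61/196 + 134 = -183/196 + 134 = 26081/196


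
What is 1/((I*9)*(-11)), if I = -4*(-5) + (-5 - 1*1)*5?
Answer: 1/990 ≈ 0.0010101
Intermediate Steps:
I = -10 (I = 20 + (-5 - 1)*5 = 20 - 6*5 = 20 - 30 = -10)
1/((I*9)*(-11)) = 1/(-10*9*(-11)) = 1/(-90*(-11)) = 1/990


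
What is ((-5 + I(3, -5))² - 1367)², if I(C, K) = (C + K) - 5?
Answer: 1495729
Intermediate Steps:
I(C, K) = -5 + C + K
((-5 + I(3, -5))² - 1367)² = ((-5 + (-5 + 3 - 5))² - 1367)² = ((-5 - 7)² - 1367)² = ((-12)² - 1367)² = (144 - 1367)² = (-1223)² = 1495729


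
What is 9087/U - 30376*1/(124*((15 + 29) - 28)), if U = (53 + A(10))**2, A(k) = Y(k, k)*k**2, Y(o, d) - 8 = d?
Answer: -13035159797/851535032 ≈ -15.308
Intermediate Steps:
Y(o, d) = 8 + d
A(k) = k**2*(8 + k) (A(k) = (8 + k)*k**2 = k**2*(8 + k))
U = 3433609 (U = (53 + 10**2*(8 + 10))**2 = (53 + 100*18)**2 = (53 + 1800)**2 = 1853**2 = 3433609)
9087/U - 30376*1/(124*((15 + 29) - 28)) = 9087/3433609 - 30376*1/(124*((15 + 29) - 28)) = 9087*(1/3433609) - 30376*1/(124*(44 - 28)) = 9087/3433609 - 30376/(124*16) = 9087/3433609 - 30376/1984 = 9087/3433609 - 30376*1/1984 = 9087/3433609 - 3797/248 = -13035159797/851535032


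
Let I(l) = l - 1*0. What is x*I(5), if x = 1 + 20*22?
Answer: 2205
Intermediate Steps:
I(l) = l (I(l) = l + 0 = l)
x = 441 (x = 1 + 440 = 441)
x*I(5) = 441*5 = 2205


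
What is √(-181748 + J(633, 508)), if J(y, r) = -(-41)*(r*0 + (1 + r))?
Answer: I*√160879 ≈ 401.1*I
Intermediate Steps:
J(y, r) = 41 + 41*r (J(y, r) = -(-41)*(0 + (1 + r)) = -(-41)*(1 + r) = -(-41 - 41*r) = 41 + 41*r)
√(-181748 + J(633, 508)) = √(-181748 + (41 + 41*508)) = √(-181748 + (41 + 20828)) = √(-181748 + 20869) = √(-160879) = I*√160879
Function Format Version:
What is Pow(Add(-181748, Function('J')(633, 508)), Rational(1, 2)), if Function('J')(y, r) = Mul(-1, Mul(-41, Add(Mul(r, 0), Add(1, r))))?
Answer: Mul(I, Pow(160879, Rational(1, 2))) ≈ Mul(401.10, I)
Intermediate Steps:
Function('J')(y, r) = Add(41, Mul(41, r)) (Function('J')(y, r) = Mul(-1, Mul(-41, Add(0, Add(1, r)))) = Mul(-1, Mul(-41, Add(1, r))) = Mul(-1, Add(-41, Mul(-41, r))) = Add(41, Mul(41, r)))
Pow(Add(-181748, Function('J')(633, 508)), Rational(1, 2)) = Pow(Add(-181748, Add(41, Mul(41, 508))), Rational(1, 2)) = Pow(Add(-181748, Add(41, 20828)), Rational(1, 2)) = Pow(Add(-181748, 20869), Rational(1, 2)) = Pow(-160879, Rational(1, 2)) = Mul(I, Pow(160879, Rational(1, 2)))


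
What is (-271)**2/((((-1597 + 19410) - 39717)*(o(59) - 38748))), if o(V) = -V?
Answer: 73441/850028528 ≈ 8.6398e-5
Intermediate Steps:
(-271)**2/((((-1597 + 19410) - 39717)*(o(59) - 38748))) = (-271)**2/((((-1597 + 19410) - 39717)*(-1*59 - 38748))) = 73441/(((17813 - 39717)*(-59 - 38748))) = 73441/((-21904*(-38807))) = 73441/850028528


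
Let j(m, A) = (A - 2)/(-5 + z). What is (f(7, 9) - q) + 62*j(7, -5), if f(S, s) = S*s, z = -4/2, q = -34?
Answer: 159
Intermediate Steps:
z = -2 (z = -4*½ = -2)
j(m, A) = 2/7 - A/7 (j(m, A) = (A - 2)/(-5 - 2) = (-2 + A)/(-7) = (-2 + A)*(-⅐) = 2/7 - A/7)
(f(7, 9) - q) + 62*j(7, -5) = (7*9 - 1*(-34)) + 62*(2/7 - ⅐*(-5)) = (63 + 34) + 62*(2/7 + 5/7) = 97 + 62*1 = 97 + 62 = 159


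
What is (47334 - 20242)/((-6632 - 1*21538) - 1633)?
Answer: -27092/29803 ≈ -0.90904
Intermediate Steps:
(47334 - 20242)/((-6632 - 1*21538) - 1633) = 27092/((-6632 - 21538) - 1633) = 27092/(-28170 - 1633) = 27092/(-29803) = 27092*(-1/29803) = -27092/29803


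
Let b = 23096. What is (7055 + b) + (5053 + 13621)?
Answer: 48825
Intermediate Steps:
(7055 + b) + (5053 + 13621) = (7055 + 23096) + (5053 + 13621) = 30151 + 18674 = 48825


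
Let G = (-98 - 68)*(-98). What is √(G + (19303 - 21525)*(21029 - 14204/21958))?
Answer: I*√5630197814954494/10979 ≈ 6834.4*I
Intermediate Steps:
G = 16268 (G = -166*(-98) = 16268)
√(G + (19303 - 21525)*(21029 - 14204/21958)) = √(16268 + (19303 - 21525)*(21029 - 14204/21958)) = √(16268 - 2222*(21029 - 14204*1/21958)) = √(16268 - 2222*(21029 - 7102/10979)) = √(16268 - 2222*230870289/10979) = √(16268 - 512993782158/10979) = √(-512815175786/10979) = I*√5630197814954494/10979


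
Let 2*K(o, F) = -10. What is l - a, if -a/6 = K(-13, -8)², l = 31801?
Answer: 31951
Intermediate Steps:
K(o, F) = -5 (K(o, F) = (½)*(-10) = -5)
a = -150 (a = -6*(-5)² = -6*25 = -150)
l - a = 31801 - 1*(-150) = 31801 + 150 = 31951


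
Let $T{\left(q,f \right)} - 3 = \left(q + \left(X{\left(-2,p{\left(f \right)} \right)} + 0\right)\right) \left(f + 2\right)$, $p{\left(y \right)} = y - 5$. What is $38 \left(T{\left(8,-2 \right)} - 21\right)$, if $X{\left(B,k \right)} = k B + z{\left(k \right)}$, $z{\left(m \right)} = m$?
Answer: $-684$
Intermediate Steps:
$p{\left(y \right)} = -5 + y$ ($p{\left(y \right)} = y - 5 = -5 + y$)
$X{\left(B,k \right)} = k + B k$ ($X{\left(B,k \right)} = k B + k = B k + k = k + B k$)
$T{\left(q,f \right)} = 3 + \left(2 + f\right) \left(5 + q - f\right)$ ($T{\left(q,f \right)} = 3 + \left(q + \left(\left(-5 + f\right) \left(1 - 2\right) + 0\right)\right) \left(f + 2\right) = 3 + \left(q + \left(\left(-5 + f\right) \left(-1\right) + 0\right)\right) \left(2 + f\right) = 3 + \left(q + \left(\left(5 - f\right) + 0\right)\right) \left(2 + f\right) = 3 + \left(q - \left(-5 + f\right)\right) \left(2 + f\right) = 3 + \left(5 + q - f\right) \left(2 + f\right) = 3 + \left(2 + f\right) \left(5 + q - f\right)$)
$38 \left(T{\left(8,-2 \right)} - 21\right) = 38 \left(\left(13 - \left(-2\right)^{2} + 2 \cdot 8 + 3 \left(-2\right) - 16\right) - 21\right) = 38 \left(\left(13 - 4 + 16 - 6 - 16\right) - 21\right) = 38 \left(3 - 21\right) = 38 \left(-18\right) = -684$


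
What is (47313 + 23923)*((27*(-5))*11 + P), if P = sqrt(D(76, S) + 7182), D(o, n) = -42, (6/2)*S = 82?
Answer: -105785460 + 142472*sqrt(1785) ≈ -9.9766e+7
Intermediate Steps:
S = 82/3 (S = (1/3)*82 = 82/3 ≈ 27.333)
P = 2*sqrt(1785) (P = sqrt(-42 + 7182) = sqrt(7140) = 2*sqrt(1785) ≈ 84.499)
(47313 + 23923)*((27*(-5))*11 + P) = (47313 + 23923)*((27*(-5))*11 + 2*sqrt(1785)) = 71236*(-135*11 + 2*sqrt(1785)) = 71236*(-1485 + 2*sqrt(1785)) = -105785460 + 142472*sqrt(1785)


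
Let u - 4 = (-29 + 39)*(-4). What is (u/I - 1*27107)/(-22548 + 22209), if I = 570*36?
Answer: 15450991/193230 ≈ 79.962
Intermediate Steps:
I = 20520
u = -36 (u = 4 + (-29 + 39)*(-4) = 4 + 10*(-4) = 4 - 40 = -36)
(u/I - 1*27107)/(-22548 + 22209) = (-36/20520 - 1*27107)/(-22548 + 22209) = (-36*1/20520 - 27107)/(-339) = (-1/570 - 27107)*(-1/339) = -15450991/570*(-1/339) = 15450991/193230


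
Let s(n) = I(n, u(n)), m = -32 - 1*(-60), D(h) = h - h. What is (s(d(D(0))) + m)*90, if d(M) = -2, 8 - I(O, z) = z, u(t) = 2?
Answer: 3060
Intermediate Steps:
D(h) = 0
I(O, z) = 8 - z
m = 28 (m = -32 + 60 = 28)
s(n) = 6 (s(n) = 8 - 1*2 = 8 - 2 = 6)
(s(d(D(0))) + m)*90 = (6 + 28)*90 = 34*90 = 3060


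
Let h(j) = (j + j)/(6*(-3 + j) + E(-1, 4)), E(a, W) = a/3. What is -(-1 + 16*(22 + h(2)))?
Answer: -6477/19 ≈ -340.89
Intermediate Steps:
E(a, W) = a/3 (E(a, W) = a*(⅓) = a/3)
h(j) = 2*j/(-55/3 + 6*j) (h(j) = (j + j)/(6*(-3 + j) + (⅓)*(-1)) = (2*j)/((-18 + 6*j) - ⅓) = (2*j)/(-55/3 + 6*j) = 2*j/(-55/3 + 6*j))
-(-1 + 16*(22 + h(2))) = -(-1 + 16*(22 + 6*2/(-55 + 18*2))) = -(-1 + 16*(22 + 6*2/(-55 + 36))) = -(-1 + 16*(22 + 6*2/(-19))) = -(-1 + 16*(22 + 6*2*(-1/19))) = -(-1 + 16*(22 - 12/19)) = -(-1 + 16*(406/19)) = -(-1 + 6496/19) = -1*6477/19 = -6477/19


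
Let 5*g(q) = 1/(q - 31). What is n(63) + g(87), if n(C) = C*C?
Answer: 1111321/280 ≈ 3969.0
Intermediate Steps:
n(C) = C²
g(q) = 1/(5*(-31 + q)) (g(q) = 1/(5*(q - 31)) = 1/(5*(-31 + q)))
n(63) + g(87) = 63² + 1/(5*(-31 + 87)) = 3969 + (⅕)/56 = 3969 + (⅕)*(1/56) = 3969 + 1/280 = 1111321/280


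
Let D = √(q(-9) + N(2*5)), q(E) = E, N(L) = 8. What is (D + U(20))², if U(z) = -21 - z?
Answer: (41 - I)² ≈ 1680.0 - 82.0*I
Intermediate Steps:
D = I (D = √(-9 + 8) = √(-1) = I ≈ 1.0*I)
(D + U(20))² = (I + (-21 - 1*20))² = (I + (-21 - 20))² = (I - 41)² = (-41 + I)²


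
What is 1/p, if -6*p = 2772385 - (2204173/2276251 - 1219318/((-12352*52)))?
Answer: -4386135366912/2026673887587911815 ≈ -2.1642e-6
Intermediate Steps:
p = -2026673887587911815/4386135366912 (p = -(2772385 - (2204173/2276251 - 1219318/((-12352*52))))/6 = -(2772385 - (2204173*(1/2276251) - 1219318/(-642304)))/6 = -(2772385 - (2204173/2276251 - 1219318*(-1/642304)))/6 = -(2772385 - (2204173/2276251 + 609659/321152))/6 = -(2772385 - 1*2095611475705/731022561152)/6 = -(2772385 - 2095611475705/731022561152)/6 = -1/6*2026673887587911815/731022561152 = -2026673887587911815/4386135366912 ≈ -4.6206e+5)
1/p = 1/(-2026673887587911815/4386135366912) = -4386135366912/2026673887587911815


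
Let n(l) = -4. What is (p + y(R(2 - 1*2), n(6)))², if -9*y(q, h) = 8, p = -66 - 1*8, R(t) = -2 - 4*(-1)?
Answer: 454276/81 ≈ 5608.3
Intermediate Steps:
R(t) = 2 (R(t) = -2 + 4 = 2)
p = -74 (p = -66 - 8 = -74)
y(q, h) = -8/9 (y(q, h) = -⅑*8 = -8/9)
(p + y(R(2 - 1*2), n(6)))² = (-74 - 8/9)² = (-674/9)² = 454276/81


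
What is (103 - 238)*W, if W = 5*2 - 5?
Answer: -675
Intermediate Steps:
W = 5 (W = 10 - 5 = 5)
(103 - 238)*W = (103 - 238)*5 = -135*5 = -675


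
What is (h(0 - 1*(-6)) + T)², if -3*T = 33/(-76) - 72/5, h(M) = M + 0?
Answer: 17297281/144400 ≈ 119.79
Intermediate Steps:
h(M) = M
T = 1879/380 (T = -(33/(-76) - 72/5)/3 = -(33*(-1/76) - 72*⅕)/3 = -(-33/76 - 72/5)/3 = -⅓*(-5637/380) = 1879/380 ≈ 4.9447)
(h(0 - 1*(-6)) + T)² = ((0 - 1*(-6)) + 1879/380)² = ((0 + 6) + 1879/380)² = (6 + 1879/380)² = (4159/380)² = 17297281/144400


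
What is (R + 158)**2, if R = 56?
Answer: 45796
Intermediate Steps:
(R + 158)**2 = (56 + 158)**2 = 214**2 = 45796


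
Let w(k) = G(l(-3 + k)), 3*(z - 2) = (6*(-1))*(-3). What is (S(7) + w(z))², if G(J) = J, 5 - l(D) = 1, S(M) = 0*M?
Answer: 16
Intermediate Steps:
S(M) = 0
l(D) = 4 (l(D) = 5 - 1*1 = 5 - 1 = 4)
z = 8 (z = 2 + ((6*(-1))*(-3))/3 = 2 + (-6*(-3))/3 = 2 + (⅓)*18 = 2 + 6 = 8)
w(k) = 4
(S(7) + w(z))² = (0 + 4)² = 4² = 16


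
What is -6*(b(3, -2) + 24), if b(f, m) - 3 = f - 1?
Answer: -174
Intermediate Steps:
b(f, m) = 2 + f (b(f, m) = 3 + (f - 1) = 3 + (-1 + f) = 2 + f)
-6*(b(3, -2) + 24) = -6*((2 + 3) + 24) = -6*(5 + 24) = -6*29 = -174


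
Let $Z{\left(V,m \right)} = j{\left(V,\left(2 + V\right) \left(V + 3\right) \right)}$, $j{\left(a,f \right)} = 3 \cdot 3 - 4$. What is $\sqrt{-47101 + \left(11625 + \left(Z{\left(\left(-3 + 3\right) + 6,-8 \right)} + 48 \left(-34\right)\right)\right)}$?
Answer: $i \sqrt{37103} \approx 192.62 i$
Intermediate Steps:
$j{\left(a,f \right)} = 5$ ($j{\left(a,f \right)} = 9 - 4 = 5$)
$Z{\left(V,m \right)} = 5$
$\sqrt{-47101 + \left(11625 + \left(Z{\left(\left(-3 + 3\right) + 6,-8 \right)} + 48 \left(-34\right)\right)\right)} = \sqrt{-47101 + \left(11625 + \left(5 + 48 \left(-34\right)\right)\right)} = \sqrt{-47101 + \left(11625 + \left(5 - 1632\right)\right)} = \sqrt{-47101 + \left(11625 - 1627\right)} = \sqrt{-47101 + 9998} = \sqrt{-37103} = i \sqrt{37103}$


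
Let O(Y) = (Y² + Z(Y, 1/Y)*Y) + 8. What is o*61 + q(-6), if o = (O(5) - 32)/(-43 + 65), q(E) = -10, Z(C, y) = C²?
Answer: 3733/11 ≈ 339.36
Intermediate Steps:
O(Y) = 8 + Y² + Y³ (O(Y) = (Y² + Y²*Y) + 8 = (Y² + Y³) + 8 = 8 + Y² + Y³)
o = 63/11 (o = ((8 + 5² + 5³) - 32)/(-43 + 65) = ((8 + 25 + 125) - 32)/22 = (158 - 32)*(1/22) = 126*(1/22) = 63/11 ≈ 5.7273)
o*61 + q(-6) = (63/11)*61 - 10 = 3843/11 - 10 = 3733/11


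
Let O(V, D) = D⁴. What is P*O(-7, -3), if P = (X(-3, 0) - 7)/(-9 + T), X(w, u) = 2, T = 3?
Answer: 135/2 ≈ 67.500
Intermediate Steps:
P = ⅚ (P = (2 - 7)/(-9 + 3) = -5/(-6) = -5*(-⅙) = ⅚ ≈ 0.83333)
P*O(-7, -3) = (⅚)*(-3)⁴ = (⅚)*81 = 135/2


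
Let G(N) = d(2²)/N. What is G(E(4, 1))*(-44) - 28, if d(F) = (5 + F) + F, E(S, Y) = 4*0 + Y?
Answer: -600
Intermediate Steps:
E(S, Y) = Y (E(S, Y) = 0 + Y = Y)
d(F) = 5 + 2*F
G(N) = 13/N (G(N) = (5 + 2*2²)/N = (5 + 2*4)/N = (5 + 8)/N = 13/N)
G(E(4, 1))*(-44) - 28 = (13/1)*(-44) - 28 = (13*1)*(-44) - 28 = 13*(-44) - 28 = -572 - 28 = -600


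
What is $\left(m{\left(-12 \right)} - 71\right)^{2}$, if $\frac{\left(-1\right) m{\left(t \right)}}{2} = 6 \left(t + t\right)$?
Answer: $47089$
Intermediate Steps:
$m{\left(t \right)} = - 24 t$ ($m{\left(t \right)} = - 2 \cdot 6 \left(t + t\right) = - 2 \cdot 6 \cdot 2 t = - 2 \cdot 12 t = - 24 t$)
$\left(m{\left(-12 \right)} - 71\right)^{2} = \left(\left(-24\right) \left(-12\right) - 71\right)^{2} = \left(288 - 71\right)^{2} = 217^{2} = 47089$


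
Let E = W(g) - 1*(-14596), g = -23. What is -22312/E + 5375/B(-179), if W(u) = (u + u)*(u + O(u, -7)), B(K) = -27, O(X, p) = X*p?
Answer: -5616928/27837 ≈ -201.78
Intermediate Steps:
W(u) = -12*u**2 (W(u) = (u + u)*(u + u*(-7)) = (2*u)*(u - 7*u) = (2*u)*(-6*u) = -12*u**2)
E = 8248 (E = -12*(-23)**2 - 1*(-14596) = -12*529 + 14596 = -6348 + 14596 = 8248)
-22312/E + 5375/B(-179) = -22312/8248 + 5375/(-27) = -22312*1/8248 + 5375*(-1/27) = -2789/1031 - 5375/27 = -5616928/27837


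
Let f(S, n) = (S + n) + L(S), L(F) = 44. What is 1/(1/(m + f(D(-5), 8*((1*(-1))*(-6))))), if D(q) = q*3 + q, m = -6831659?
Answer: -6831587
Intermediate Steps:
D(q) = 4*q (D(q) = 3*q + q = 4*q)
f(S, n) = 44 + S + n (f(S, n) = (S + n) + 44 = 44 + S + n)
1/(1/(m + f(D(-5), 8*((1*(-1))*(-6))))) = 1/(1/(-6831659 + (44 + 4*(-5) + 8*((1*(-1))*(-6))))) = 1/(1/(-6831659 + (44 - 20 + 8*(-1*(-6))))) = 1/(1/(-6831659 + (44 - 20 + 8*6))) = 1/(1/(-6831659 + (44 - 20 + 48))) = 1/(1/(-6831659 + 72)) = 1/(1/(-6831587)) = 1/(-1/6831587) = -6831587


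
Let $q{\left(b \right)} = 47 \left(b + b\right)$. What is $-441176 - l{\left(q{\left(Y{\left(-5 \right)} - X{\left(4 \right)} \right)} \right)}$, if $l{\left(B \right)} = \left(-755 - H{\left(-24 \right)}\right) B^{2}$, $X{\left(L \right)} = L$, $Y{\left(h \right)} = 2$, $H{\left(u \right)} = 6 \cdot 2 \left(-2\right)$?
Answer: $25395288$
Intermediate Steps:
$H{\left(u \right)} = -24$ ($H{\left(u \right)} = 12 \left(-2\right) = -24$)
$q{\left(b \right)} = 94 b$ ($q{\left(b \right)} = 47 \cdot 2 b = 94 b$)
$l{\left(B \right)} = - 731 B^{2}$ ($l{\left(B \right)} = \left(-755 - -24\right) B^{2} = \left(-755 + 24\right) B^{2} = - 731 B^{2}$)
$-441176 - l{\left(q{\left(Y{\left(-5 \right)} - X{\left(4 \right)} \right)} \right)} = -441176 - - 731 \left(94 \left(2 - 4\right)\right)^{2} = -441176 - - 731 \left(94 \left(-2\right)\right)^{2} = -441176 - - 731 \left(-188\right)^{2} = -441176 - \left(-731\right) 35344 = -441176 - -25836464 = -441176 + 25836464 = 25395288$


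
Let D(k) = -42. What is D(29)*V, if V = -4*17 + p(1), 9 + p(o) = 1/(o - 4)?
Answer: 3248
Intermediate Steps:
p(o) = -9 + 1/(-4 + o) (p(o) = -9 + 1/(o - 4) = -9 + 1/(-4 + o))
V = -232/3 (V = -4*17 + (37 - 9*1)/(-4 + 1) = -68 + (37 - 9)/(-3) = -68 - 1/3*28 = -68 - 28/3 = -232/3 ≈ -77.333)
D(29)*V = -42*(-232/3) = 3248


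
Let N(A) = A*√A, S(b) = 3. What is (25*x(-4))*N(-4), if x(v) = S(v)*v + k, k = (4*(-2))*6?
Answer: 12000*I ≈ 12000.0*I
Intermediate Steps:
k = -48 (k = -8*6 = -48)
x(v) = -48 + 3*v (x(v) = 3*v - 48 = -48 + 3*v)
N(A) = A^(3/2)
(25*x(-4))*N(-4) = (25*(-48 + 3*(-4)))*(-4)^(3/2) = (25*(-48 - 12))*(-8*I) = (25*(-60))*(-8*I) = -(-12000)*I = 12000*I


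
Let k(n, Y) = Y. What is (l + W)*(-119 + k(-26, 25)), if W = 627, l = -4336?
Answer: 348646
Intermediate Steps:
(l + W)*(-119 + k(-26, 25)) = (-4336 + 627)*(-119 + 25) = -3709*(-94) = 348646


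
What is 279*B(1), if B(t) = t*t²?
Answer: 279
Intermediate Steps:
B(t) = t³
279*B(1) = 279*1³ = 279*1 = 279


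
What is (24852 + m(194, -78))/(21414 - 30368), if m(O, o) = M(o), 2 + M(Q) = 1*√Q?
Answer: -12425/4477 - I*√78/8954 ≈ -2.7753 - 0.00098635*I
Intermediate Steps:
M(Q) = -2 + √Q (M(Q) = -2 + 1*√Q = -2 + √Q)
m(O, o) = -2 + √o
(24852 + m(194, -78))/(21414 - 30368) = (24852 + (-2 + √(-78)))/(21414 - 30368) = (24852 + (-2 + I*√78))/(-8954) = (24850 + I*√78)*(-1/8954) = -12425/4477 - I*√78/8954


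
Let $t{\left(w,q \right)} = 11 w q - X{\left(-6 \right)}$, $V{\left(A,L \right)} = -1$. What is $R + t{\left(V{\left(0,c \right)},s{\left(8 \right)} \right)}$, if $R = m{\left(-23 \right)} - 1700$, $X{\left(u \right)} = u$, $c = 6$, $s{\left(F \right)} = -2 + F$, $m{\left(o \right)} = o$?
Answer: $-1783$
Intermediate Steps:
$t{\left(w,q \right)} = 6 + 11 q w$ ($t{\left(w,q \right)} = 11 w q - -6 = 11 q w + 6 = 6 + 11 q w$)
$R = -1723$ ($R = -23 - 1700 = -1723$)
$R + t{\left(V{\left(0,c \right)},s{\left(8 \right)} \right)} = -1723 + \left(6 + 11 \left(-2 + 8\right) \left(-1\right)\right) = -1723 + \left(6 + 11 \cdot 6 \left(-1\right)\right) = -1723 + \left(6 - 66\right) = -1723 - 60 = -1783$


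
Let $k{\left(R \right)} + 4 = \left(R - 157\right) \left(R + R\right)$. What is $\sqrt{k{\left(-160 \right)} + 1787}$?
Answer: $\sqrt{103223} \approx 321.28$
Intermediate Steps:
$k{\left(R \right)} = -4 + 2 R \left(-157 + R\right)$ ($k{\left(R \right)} = -4 + \left(R - 157\right) \left(R + R\right) = -4 + \left(-157 + R\right) 2 R = -4 + 2 R \left(-157 + R\right)$)
$\sqrt{k{\left(-160 \right)} + 1787} = \sqrt{\left(-4 - -50240 + 2 \left(-160\right)^{2}\right) + 1787} = \sqrt{\left(-4 + 50240 + 2 \cdot 25600\right) + 1787} = \sqrt{\left(-4 + 50240 + 51200\right) + 1787} = \sqrt{101436 + 1787} = \sqrt{103223}$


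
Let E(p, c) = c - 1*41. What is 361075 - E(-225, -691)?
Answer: 361807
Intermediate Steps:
E(p, c) = -41 + c (E(p, c) = c - 41 = -41 + c)
361075 - E(-225, -691) = 361075 - (-41 - 691) = 361075 - 1*(-732) = 361075 + 732 = 361807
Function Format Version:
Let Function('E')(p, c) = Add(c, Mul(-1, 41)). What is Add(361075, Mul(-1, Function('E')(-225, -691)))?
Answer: 361807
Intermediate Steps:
Function('E')(p, c) = Add(-41, c) (Function('E')(p, c) = Add(c, -41) = Add(-41, c))
Add(361075, Mul(-1, Function('E')(-225, -691))) = Add(361075, Mul(-1, Add(-41, -691))) = Add(361075, Mul(-1, -732)) = Add(361075, 732) = 361807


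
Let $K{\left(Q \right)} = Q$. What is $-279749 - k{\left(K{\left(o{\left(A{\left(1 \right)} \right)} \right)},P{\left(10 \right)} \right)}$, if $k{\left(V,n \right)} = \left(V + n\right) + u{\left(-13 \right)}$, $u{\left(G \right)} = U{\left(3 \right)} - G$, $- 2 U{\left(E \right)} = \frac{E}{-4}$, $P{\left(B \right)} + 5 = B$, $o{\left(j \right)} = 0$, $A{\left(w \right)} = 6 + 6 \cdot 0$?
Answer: $- \frac{2238139}{8} \approx -2.7977 \cdot 10^{5}$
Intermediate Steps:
$A{\left(w \right)} = 6$ ($A{\left(w \right)} = 6 + 0 = 6$)
$P{\left(B \right)} = -5 + B$
$U{\left(E \right)} = \frac{E}{8}$ ($U{\left(E \right)} = - \frac{E \frac{1}{-4}}{2} = - \frac{E \left(- \frac{1}{4}\right)}{2} = - \frac{\left(- \frac{1}{4}\right) E}{2} = \frac{E}{8}$)
$u{\left(G \right)} = \frac{3}{8} - G$ ($u{\left(G \right)} = \frac{1}{8} \cdot 3 - G = \frac{3}{8} - G$)
$k{\left(V,n \right)} = \frac{107}{8} + V + n$ ($k{\left(V,n \right)} = \left(V + n\right) + \left(\frac{3}{8} - -13\right) = \left(V + n\right) + \left(\frac{3}{8} + 13\right) = \left(V + n\right) + \frac{107}{8} = \frac{107}{8} + V + n$)
$-279749 - k{\left(K{\left(o{\left(A{\left(1 \right)} \right)} \right)},P{\left(10 \right)} \right)} = -279749 - \left(\frac{107}{8} + 0 + \left(-5 + 10\right)\right) = -279749 - \left(\frac{107}{8} + 0 + 5\right) = -279749 - \frac{147}{8} = - \frac{2238139}{8}$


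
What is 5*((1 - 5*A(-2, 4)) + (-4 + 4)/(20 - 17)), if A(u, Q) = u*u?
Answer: -95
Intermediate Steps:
A(u, Q) = u²
5*((1 - 5*A(-2, 4)) + (-4 + 4)/(20 - 17)) = 5*((1 - 5*(-2)²) + (-4 + 4)/(20 - 17)) = 5*((1 - 5*4) + 0/3) = 5*((1 - 20) + 0*(⅓)) = 5*(-19 + 0) = 5*(-19) = -95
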